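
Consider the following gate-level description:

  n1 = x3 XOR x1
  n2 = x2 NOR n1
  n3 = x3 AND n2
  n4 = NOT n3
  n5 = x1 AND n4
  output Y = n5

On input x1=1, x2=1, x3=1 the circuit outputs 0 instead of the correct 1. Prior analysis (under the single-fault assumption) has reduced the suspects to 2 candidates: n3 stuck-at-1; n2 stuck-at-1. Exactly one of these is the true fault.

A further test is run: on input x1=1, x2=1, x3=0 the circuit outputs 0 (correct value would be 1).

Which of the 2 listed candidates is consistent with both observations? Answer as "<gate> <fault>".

n3 stuck-at-1

Evaluate each candidate on input x1=1, x2=1, x3=0:
  n3 stuck-at-1: n1=1, n2=0, n3=1 [stuck-at-1], n4=0, n5=0 → 0 — matches
  n2 stuck-at-1: n1=1, n2=1 [stuck-at-1], n3=0, n4=1, n5=1 → 1 — eliminated
Only n3 stuck-at-1 reproduces the observed 0.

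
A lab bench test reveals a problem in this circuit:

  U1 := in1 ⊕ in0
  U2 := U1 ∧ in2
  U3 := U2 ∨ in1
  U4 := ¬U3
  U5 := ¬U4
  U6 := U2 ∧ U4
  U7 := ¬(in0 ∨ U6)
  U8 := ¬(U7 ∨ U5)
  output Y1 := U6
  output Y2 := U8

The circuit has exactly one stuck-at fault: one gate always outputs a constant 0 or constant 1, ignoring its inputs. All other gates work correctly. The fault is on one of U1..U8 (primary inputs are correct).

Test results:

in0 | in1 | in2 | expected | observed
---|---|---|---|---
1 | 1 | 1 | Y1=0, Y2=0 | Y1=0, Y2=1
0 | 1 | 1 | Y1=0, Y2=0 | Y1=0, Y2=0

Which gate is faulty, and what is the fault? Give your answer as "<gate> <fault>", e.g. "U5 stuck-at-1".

U5 stuck-at-0

Fault-free values for test 1 (in0=1, in1=1, in2=1): U1=0, U2=0, U3=1, U4=0, U5=1, U6=0, U7=0, U8=0, giving Y1=0, Y2=0. Observed Y1=0, Y2=1.
Test 1: faults giving observed Y1=0, Y2=1 are {U3 stuck-at-0, U4 stuck-at-1, U5 stuck-at-0, U8 stuck-at-1}.
Test 2 (in0=0, in1=1, in2=1): fault-free U1=1, U2=1, U3=1, U4=0, U5=1, U6=0, U7=1, U8=0 → Y1=0, Y2=0; observed Y1=0, Y2=0. Eliminates U3 stuck-at-0, U4 stuck-at-1, U8 stuck-at-1.
Only U5 stuck-at-0 is consistent with every test.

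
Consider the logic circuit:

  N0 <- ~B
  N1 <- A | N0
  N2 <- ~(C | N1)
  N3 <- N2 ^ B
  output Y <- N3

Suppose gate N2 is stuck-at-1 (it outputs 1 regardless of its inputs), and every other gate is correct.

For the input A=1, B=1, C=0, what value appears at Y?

Propagate with N2 forced: N0=0, N1=1, N2=1 [stuck-at-1], N3=0.
So Y = 0. (Without the fault it would be 1.)

0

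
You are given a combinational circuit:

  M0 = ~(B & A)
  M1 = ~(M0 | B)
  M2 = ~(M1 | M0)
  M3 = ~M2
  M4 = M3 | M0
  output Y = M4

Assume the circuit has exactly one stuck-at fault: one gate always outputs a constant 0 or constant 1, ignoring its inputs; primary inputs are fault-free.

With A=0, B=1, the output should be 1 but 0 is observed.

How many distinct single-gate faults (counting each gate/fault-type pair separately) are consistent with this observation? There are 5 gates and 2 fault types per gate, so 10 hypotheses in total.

2

Fault-free: M0=1, M1=0, M2=0, M3=1, M4=1 → 1. Observed 0.
  M0 stuck-at-0: output 0 ✓
  M0 stuck-at-1: output 1 ✗
  M1 stuck-at-0: output 1 ✗
  M1 stuck-at-1: output 1 ✗
  M2 stuck-at-0: output 1 ✗
  M2 stuck-at-1: output 1 ✗
  M3 stuck-at-0: output 1 ✗
  M3 stuck-at-1: output 1 ✗
  M4 stuck-at-0: output 0 ✓
  M4 stuck-at-1: output 1 ✗
Consistent faults: {M0 stuck-at-0, M4 stuck-at-0} — 2 in all.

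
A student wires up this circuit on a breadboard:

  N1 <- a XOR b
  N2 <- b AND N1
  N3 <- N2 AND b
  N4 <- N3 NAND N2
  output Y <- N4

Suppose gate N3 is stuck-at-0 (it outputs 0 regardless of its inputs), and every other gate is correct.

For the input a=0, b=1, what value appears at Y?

1

Propagate with N3 forced: N1=1, N2=1, N3=0 [stuck-at-0], N4=1.
So Y = 1. (Without the fault it would be 0.)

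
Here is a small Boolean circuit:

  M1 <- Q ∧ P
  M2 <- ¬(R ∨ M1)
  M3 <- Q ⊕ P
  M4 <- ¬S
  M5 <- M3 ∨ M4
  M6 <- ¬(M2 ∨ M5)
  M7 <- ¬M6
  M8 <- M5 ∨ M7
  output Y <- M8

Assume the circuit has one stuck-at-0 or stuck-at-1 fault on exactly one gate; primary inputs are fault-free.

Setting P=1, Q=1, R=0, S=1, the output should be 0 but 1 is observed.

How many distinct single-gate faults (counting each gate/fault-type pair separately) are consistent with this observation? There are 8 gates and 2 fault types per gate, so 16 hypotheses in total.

8

Fault-free: M1=1, M2=0, M3=0, M4=0, M5=0, M6=1, M7=0, M8=0 → 0. Observed 1.
  M1: stuck-at-0 ✓; others ✗
  M2: stuck-at-1 ✓; others ✗
  M3: stuck-at-1 ✓; others ✗
  M4: stuck-at-1 ✓; others ✗
  M5: stuck-at-1 ✓; others ✗
  M6: stuck-at-0 ✓; others ✗
  M7: stuck-at-1 ✓; others ✗
  M8: stuck-at-1 ✓; others ✗
Consistent faults: {M1 stuck-at-0, M2 stuck-at-1, M3 stuck-at-1, M4 stuck-at-1, M5 stuck-at-1, M6 stuck-at-0, M7 stuck-at-1, M8 stuck-at-1} — 8 in all.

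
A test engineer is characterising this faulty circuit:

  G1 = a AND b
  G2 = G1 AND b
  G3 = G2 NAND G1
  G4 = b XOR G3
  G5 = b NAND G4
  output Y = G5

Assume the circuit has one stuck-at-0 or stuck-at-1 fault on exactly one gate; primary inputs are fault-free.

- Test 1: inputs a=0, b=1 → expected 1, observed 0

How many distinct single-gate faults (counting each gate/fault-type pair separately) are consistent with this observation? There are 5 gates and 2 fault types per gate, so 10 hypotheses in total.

4

Fault-free: G1=0, G2=0, G3=1, G4=0, G5=1 → 1. Observed 0.
  G1 stuck-at-0: output 1 ✗
  G1 stuck-at-1: output 0 ✓
  G2 stuck-at-0: output 1 ✗
  G2 stuck-at-1: output 1 ✗
  G3 stuck-at-0: output 0 ✓
  G3 stuck-at-1: output 1 ✗
  G4 stuck-at-0: output 1 ✗
  G4 stuck-at-1: output 0 ✓
  G5 stuck-at-0: output 0 ✓
  G5 stuck-at-1: output 1 ✗
Consistent faults: {G1 stuck-at-1, G3 stuck-at-0, G4 stuck-at-1, G5 stuck-at-0} — 4 in all.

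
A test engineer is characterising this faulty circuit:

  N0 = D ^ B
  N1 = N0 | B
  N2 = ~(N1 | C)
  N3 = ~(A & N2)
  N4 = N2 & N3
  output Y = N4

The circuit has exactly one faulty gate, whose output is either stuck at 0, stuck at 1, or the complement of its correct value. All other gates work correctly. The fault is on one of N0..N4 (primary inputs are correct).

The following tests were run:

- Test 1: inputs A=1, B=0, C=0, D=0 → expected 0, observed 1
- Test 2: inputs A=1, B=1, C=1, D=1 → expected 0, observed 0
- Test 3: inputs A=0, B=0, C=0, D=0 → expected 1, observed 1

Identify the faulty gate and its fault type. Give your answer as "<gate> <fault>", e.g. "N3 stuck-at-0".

N3 stuck-at-1

Fault-free values for test 1 (A=1, B=0, C=0, D=0): N0=0, N1=0, N2=1, N3=0, N4=0, giving Y=0. Observed 1.
Test 1: faults giving observed 1 are {N3 stuck-at-1, N3 inverted output, N4 stuck-at-1, N4 inverted output}.
Test 2 (A=1, B=1, C=1, D=1): fault-free N0=0, N1=1, N2=0, N3=1, N4=0 → 0; observed 0. Eliminates N4 stuck-at-1, N4 inverted output.
Test 3 (A=0, B=0, C=0, D=0): fault-free N0=0, N1=0, N2=1, N3=1, N4=1 → 1; observed 1. Eliminates N3 inverted output.
Only N3 stuck-at-1 is consistent with every test.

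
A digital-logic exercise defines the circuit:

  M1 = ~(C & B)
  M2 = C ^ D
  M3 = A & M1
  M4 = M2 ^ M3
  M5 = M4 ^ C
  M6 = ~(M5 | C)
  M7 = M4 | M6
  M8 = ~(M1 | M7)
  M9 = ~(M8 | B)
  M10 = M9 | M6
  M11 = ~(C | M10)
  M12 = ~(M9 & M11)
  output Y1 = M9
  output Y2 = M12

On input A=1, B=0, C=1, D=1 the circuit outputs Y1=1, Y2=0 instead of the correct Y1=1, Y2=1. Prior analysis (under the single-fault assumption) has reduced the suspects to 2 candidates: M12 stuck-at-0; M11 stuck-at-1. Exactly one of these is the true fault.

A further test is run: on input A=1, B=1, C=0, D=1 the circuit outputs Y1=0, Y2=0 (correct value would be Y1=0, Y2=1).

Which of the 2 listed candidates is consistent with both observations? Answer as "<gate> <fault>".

M12 stuck-at-0

Evaluate each candidate on input A=1, B=1, C=0, D=1:
  M12 stuck-at-0: M1=1, M2=1, M3=1, M4=0, M5=0, M6=1, M7=1, M8=0, M9=0, M10=1, M11=0, M12=0 [stuck-at-0] → Y1=0, Y2=0 — matches
  M11 stuck-at-1: M1=1, M2=1, M3=1, M4=0, M5=0, M6=1, M7=1, M8=0, M9=0, M10=1, M11=1 [stuck-at-1], M12=1 → Y1=0, Y2=1 — eliminated
Only M12 stuck-at-0 reproduces the observed Y1=0, Y2=0.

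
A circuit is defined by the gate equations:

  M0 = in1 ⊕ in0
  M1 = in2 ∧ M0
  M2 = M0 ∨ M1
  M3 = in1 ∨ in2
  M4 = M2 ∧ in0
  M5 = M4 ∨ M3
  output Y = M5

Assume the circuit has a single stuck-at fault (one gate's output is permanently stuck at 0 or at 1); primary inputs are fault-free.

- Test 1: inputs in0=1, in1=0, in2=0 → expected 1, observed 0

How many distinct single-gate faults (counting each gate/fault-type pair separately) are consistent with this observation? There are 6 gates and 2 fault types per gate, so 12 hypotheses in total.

Fault-free: M0=1, M1=0, M2=1, M3=0, M4=1, M5=1 → 1. Observed 0.
  M0 stuck-at-0: output 0 ✓
  M0 stuck-at-1: output 1 ✗
  M1 stuck-at-0: output 1 ✗
  M1 stuck-at-1: output 1 ✗
  M2 stuck-at-0: output 0 ✓
  M2 stuck-at-1: output 1 ✗
  M3 stuck-at-0: output 1 ✗
  M3 stuck-at-1: output 1 ✗
  M4 stuck-at-0: output 0 ✓
  M4 stuck-at-1: output 1 ✗
  M5 stuck-at-0: output 0 ✓
  M5 stuck-at-1: output 1 ✗
Consistent faults: {M0 stuck-at-0, M2 stuck-at-0, M4 stuck-at-0, M5 stuck-at-0} — 4 in all.

4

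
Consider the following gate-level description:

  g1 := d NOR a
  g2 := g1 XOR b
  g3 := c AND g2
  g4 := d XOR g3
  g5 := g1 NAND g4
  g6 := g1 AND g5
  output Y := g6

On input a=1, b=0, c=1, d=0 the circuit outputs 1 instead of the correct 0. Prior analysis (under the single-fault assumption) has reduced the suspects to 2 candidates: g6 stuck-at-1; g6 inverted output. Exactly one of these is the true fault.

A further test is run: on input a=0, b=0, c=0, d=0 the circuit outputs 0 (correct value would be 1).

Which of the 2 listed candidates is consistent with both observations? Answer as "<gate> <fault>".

Evaluate each candidate on input a=0, b=0, c=0, d=0:
  g6 stuck-at-1: g1=1, g2=1, g3=0, g4=0, g5=1, g6=1 [stuck-at-1] → 1 — eliminated
  g6 inverted output: g1=1, g2=1, g3=0, g4=0, g5=1, g6=0 [inverted output] → 0 — matches
Only g6 inverted output reproduces the observed 0.

g6 inverted output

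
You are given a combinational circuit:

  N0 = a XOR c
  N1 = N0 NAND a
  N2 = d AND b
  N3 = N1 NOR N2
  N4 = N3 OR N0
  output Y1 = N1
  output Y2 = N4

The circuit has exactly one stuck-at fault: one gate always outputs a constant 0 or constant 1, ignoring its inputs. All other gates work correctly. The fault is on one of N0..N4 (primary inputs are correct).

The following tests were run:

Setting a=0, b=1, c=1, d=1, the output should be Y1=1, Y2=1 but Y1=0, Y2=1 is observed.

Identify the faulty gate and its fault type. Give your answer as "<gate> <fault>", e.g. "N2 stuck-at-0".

Fault-free values for test 1 (a=0, b=1, c=1, d=1): N0=1, N1=1, N2=1, N3=0, N4=1, giving Y1=1, Y2=1. Observed Y1=0, Y2=1.
Test 1: faults giving observed Y1=0, Y2=1 are {N1 stuck-at-0}.
Only N1 stuck-at-0 is consistent with every test.

N1 stuck-at-0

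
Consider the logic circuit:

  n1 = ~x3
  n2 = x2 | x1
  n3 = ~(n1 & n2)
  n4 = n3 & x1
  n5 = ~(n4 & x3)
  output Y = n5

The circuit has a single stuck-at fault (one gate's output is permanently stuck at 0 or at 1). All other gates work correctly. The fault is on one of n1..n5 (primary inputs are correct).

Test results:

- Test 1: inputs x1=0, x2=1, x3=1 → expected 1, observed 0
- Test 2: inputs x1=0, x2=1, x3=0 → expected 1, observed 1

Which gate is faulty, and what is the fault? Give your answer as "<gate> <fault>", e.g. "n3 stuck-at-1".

Fault-free values for test 1 (x1=0, x2=1, x3=1): n1=0, n2=1, n3=1, n4=0, n5=1, giving Y=1. Observed 0.
Test 1: faults giving observed 0 are {n4 stuck-at-1, n5 stuck-at-0}.
Test 2 (x1=0, x2=1, x3=0): fault-free n1=1, n2=1, n3=0, n4=0, n5=1 → 1; observed 1. Eliminates n5 stuck-at-0.
Only n4 stuck-at-1 is consistent with every test.

n4 stuck-at-1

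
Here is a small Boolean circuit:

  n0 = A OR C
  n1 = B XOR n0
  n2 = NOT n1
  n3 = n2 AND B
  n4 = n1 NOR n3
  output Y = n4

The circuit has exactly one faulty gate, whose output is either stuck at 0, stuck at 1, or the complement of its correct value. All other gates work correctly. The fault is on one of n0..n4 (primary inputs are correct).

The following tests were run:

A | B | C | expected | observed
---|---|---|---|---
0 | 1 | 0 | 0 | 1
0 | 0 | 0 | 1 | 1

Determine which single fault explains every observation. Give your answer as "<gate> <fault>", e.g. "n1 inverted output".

n4 stuck-at-1

Fault-free values for test 1 (A=0, B=1, C=0): n0=0, n1=1, n2=0, n3=0, n4=0, giving Y=0. Observed 1.
Test 1: faults giving observed 1 are {n4 stuck-at-1, n4 inverted output}.
Test 2 (A=0, B=0, C=0): fault-free n0=0, n1=0, n2=1, n3=0, n4=1 → 1; observed 1. Eliminates n4 inverted output.
Only n4 stuck-at-1 is consistent with every test.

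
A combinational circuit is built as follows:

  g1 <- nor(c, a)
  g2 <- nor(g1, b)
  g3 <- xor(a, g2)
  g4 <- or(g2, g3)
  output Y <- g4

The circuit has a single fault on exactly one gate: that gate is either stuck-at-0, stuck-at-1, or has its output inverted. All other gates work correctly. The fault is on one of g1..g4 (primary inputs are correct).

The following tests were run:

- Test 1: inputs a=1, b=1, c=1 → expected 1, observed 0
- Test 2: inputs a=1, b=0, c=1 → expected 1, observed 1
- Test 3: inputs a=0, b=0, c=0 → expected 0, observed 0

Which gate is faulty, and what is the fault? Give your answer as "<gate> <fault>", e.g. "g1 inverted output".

g3 stuck-at-0

Fault-free values for test 1 (a=1, b=1, c=1): g1=0, g2=0, g3=1, g4=1, giving Y=1. Observed 0.
Test 1: faults giving observed 0 are {g3 stuck-at-0, g3 inverted output, g4 stuck-at-0, g4 inverted output}.
Test 2 (a=1, b=0, c=1): fault-free g1=0, g2=1, g3=0, g4=1 → 1; observed 1. Eliminates g4 stuck-at-0, g4 inverted output.
Test 3 (a=0, b=0, c=0): fault-free g1=1, g2=0, g3=0, g4=0 → 0; observed 0. Eliminates g3 inverted output.
Only g3 stuck-at-0 is consistent with every test.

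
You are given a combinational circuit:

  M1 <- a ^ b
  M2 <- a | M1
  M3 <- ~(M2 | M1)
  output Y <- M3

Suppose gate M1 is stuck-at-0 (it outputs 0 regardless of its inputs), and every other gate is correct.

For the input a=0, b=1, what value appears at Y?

Propagate with M1 forced: M1=0 [stuck-at-0], M2=0, M3=1.
So Y = 1. (Without the fault it would be 0.)

1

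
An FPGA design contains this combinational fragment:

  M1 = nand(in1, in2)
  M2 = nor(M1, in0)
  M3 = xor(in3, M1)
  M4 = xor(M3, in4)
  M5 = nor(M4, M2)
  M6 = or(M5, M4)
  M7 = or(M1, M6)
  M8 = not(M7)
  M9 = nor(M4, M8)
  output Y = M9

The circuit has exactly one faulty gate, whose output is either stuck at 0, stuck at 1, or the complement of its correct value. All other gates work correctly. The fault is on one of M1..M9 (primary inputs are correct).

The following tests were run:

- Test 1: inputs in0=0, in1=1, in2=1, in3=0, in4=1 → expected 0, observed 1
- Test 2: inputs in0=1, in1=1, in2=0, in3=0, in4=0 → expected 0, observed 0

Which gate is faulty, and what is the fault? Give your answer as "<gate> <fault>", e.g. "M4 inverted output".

M1 stuck-at-1

Fault-free values for test 1 (in0=0, in1=1, in2=1, in3=0, in4=1): M1=0, M2=1, M3=0, M4=1, M5=0, M6=1, M7=1, M8=0, M9=0, giving Y=0. Observed 1.
Test 1: faults giving observed 1 are {M1 stuck-at-1, M1 inverted output, M9 stuck-at-1, M9 inverted output}.
Test 2 (in0=1, in1=1, in2=0, in3=0, in4=0): fault-free M1=1, M2=0, M3=1, M4=1, M5=0, M6=1, M7=1, M8=0, M9=0 → 0; observed 0. Eliminates M1 inverted output, M9 stuck-at-1, M9 inverted output.
Only M1 stuck-at-1 is consistent with every test.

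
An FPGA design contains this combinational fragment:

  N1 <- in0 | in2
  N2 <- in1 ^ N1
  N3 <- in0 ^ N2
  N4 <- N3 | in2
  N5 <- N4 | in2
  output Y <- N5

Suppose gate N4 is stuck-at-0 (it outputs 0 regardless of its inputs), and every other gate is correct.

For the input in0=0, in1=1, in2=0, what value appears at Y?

Propagate with N4 forced: N1=0, N2=1, N3=1, N4=0 [stuck-at-0], N5=0.
So Y = 0. (Without the fault it would be 1.)

0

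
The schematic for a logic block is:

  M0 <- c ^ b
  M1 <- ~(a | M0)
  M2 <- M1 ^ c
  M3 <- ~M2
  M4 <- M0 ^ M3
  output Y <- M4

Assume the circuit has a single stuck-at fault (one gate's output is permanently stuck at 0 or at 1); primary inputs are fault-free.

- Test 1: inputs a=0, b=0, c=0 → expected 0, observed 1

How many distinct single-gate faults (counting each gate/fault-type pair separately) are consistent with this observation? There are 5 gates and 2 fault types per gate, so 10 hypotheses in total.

Fault-free: M0=0, M1=1, M2=1, M3=0, M4=0 → 0. Observed 1.
  M0 stuck-at-0: output 0 ✗
  M0 stuck-at-1: output 0 ✗
  M1 stuck-at-0: output 1 ✓
  M1 stuck-at-1: output 0 ✗
  M2 stuck-at-0: output 1 ✓
  M2 stuck-at-1: output 0 ✗
  M3 stuck-at-0: output 0 ✗
  M3 stuck-at-1: output 1 ✓
  M4 stuck-at-0: output 0 ✗
  M4 stuck-at-1: output 1 ✓
Consistent faults: {M1 stuck-at-0, M2 stuck-at-0, M3 stuck-at-1, M4 stuck-at-1} — 4 in all.

4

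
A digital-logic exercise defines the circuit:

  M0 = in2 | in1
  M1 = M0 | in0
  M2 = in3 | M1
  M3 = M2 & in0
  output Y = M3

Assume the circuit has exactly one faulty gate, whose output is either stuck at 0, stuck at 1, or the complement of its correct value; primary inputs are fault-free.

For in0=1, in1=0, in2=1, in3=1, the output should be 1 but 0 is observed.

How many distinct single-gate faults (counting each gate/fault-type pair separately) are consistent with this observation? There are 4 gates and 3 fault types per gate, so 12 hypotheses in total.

4

Fault-free: M0=1, M1=1, M2=1, M3=1 → 1. Observed 0.
  M0 stuck-at-0: output 1 ✗
  M0 stuck-at-1: output 1 ✗
  M0 inverted output: output 1 ✗
  M1 stuck-at-0: output 1 ✗
  M1 stuck-at-1: output 1 ✗
  M1 inverted output: output 1 ✗
  M2 stuck-at-0: output 0 ✓
  M2 stuck-at-1: output 1 ✗
  M2 inverted output: output 0 ✓
  M3 stuck-at-0: output 0 ✓
  M3 stuck-at-1: output 1 ✗
  M3 inverted output: output 0 ✓
Consistent faults: {M2 stuck-at-0, M2 inverted output, M3 stuck-at-0, M3 inverted output} — 4 in all.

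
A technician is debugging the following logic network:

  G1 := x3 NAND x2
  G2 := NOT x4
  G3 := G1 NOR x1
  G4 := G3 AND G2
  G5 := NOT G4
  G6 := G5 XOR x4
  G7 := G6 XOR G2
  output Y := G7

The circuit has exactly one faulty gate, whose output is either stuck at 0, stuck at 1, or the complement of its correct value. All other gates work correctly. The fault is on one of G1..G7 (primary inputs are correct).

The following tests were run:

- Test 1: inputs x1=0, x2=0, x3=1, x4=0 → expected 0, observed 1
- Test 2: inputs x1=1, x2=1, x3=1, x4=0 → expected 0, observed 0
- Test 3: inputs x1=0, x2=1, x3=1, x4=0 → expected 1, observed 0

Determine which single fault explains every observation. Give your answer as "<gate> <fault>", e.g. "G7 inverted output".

G1 inverted output

Fault-free values for test 1 (x1=0, x2=0, x3=1, x4=0): G1=1, G2=1, G3=0, G4=0, G5=1, G6=1, G7=0, giving Y=0. Observed 1.
Test 1: faults giving observed 1 are {G1 stuck-at-0, G1 inverted output, G2 stuck-at-0, G2 inverted output, G3 stuck-at-1, G3 inverted output, G4 stuck-at-1, G4 inverted output, G5 stuck-at-0, G5 inverted output, G6 stuck-at-0, G6 inverted output, G7 stuck-at-1, G7 inverted output}.
Test 2 (x1=1, x2=1, x3=1, x4=0): fault-free G1=0, G2=1, G3=0, G4=0, G5=1, G6=1, G7=0 → 0; observed 0. Eliminates G2 stuck-at-0, G2 inverted output, G3 stuck-at-1, G3 inverted output, G4 stuck-at-1, G4 inverted output, G5 stuck-at-0, G5 inverted output, G6 stuck-at-0, G6 inverted output, G7 stuck-at-1, G7 inverted output.
Test 3 (x1=0, x2=1, x3=1, x4=0): fault-free G1=0, G2=1, G3=1, G4=1, G5=0, G6=0, G7=1 → 1; observed 0. Eliminates G1 stuck-at-0.
Only G1 inverted output is consistent with every test.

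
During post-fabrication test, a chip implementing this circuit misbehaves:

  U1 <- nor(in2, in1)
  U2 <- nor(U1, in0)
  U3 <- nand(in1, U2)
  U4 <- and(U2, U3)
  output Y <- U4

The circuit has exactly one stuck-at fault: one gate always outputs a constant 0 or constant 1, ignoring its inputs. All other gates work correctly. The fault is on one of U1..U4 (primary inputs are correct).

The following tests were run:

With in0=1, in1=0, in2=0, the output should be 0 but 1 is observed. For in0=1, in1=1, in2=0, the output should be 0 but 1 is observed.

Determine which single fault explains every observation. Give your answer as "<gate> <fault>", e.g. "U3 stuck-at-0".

Fault-free values for test 1 (in0=1, in1=0, in2=0): U1=1, U2=0, U3=1, U4=0, giving Y=0. Observed 1.
Test 1: faults giving observed 1 are {U2 stuck-at-1, U4 stuck-at-1}.
Test 2 (in0=1, in1=1, in2=0): fault-free U1=0, U2=0, U3=1, U4=0 → 0; observed 1. Eliminates U2 stuck-at-1.
Only U4 stuck-at-1 is consistent with every test.

U4 stuck-at-1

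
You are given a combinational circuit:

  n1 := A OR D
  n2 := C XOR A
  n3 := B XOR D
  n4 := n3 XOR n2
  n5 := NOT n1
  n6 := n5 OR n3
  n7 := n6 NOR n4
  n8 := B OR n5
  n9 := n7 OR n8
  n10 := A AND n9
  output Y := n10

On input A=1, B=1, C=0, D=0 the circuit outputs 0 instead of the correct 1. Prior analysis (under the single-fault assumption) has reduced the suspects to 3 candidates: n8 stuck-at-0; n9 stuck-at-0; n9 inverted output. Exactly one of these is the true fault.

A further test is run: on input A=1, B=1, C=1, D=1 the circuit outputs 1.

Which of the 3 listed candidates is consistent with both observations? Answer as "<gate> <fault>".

n8 stuck-at-0

Evaluate each candidate on input A=1, B=1, C=1, D=1:
  n8 stuck-at-0: n1=1, n2=0, n3=0, n4=0, n5=0, n6=0, n7=1, n8=0 [stuck-at-0], n9=1, n10=1 → 1 — matches
  n9 stuck-at-0: n1=1, n2=0, n3=0, n4=0, n5=0, n6=0, n7=1, n8=1, n9=0 [stuck-at-0], n10=0 → 0 — eliminated
  n9 inverted output: n1=1, n2=0, n3=0, n4=0, n5=0, n6=0, n7=1, n8=1, n9=0 [inverted output], n10=0 → 0 — eliminated
Only n8 stuck-at-0 reproduces the observed 1.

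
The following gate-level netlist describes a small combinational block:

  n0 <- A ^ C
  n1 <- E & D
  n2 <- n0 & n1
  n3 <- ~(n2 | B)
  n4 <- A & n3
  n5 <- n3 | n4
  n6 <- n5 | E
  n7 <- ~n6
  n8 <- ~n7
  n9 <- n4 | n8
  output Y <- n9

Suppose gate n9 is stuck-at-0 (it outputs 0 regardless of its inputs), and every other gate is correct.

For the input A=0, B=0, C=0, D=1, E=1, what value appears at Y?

0

Propagate with n9 forced: n0=0, n1=1, n2=0, n3=1, n4=0, n5=1, n6=1, n7=0, n8=1, n9=0 [stuck-at-0].
So Y = 0. (Without the fault it would be 1.)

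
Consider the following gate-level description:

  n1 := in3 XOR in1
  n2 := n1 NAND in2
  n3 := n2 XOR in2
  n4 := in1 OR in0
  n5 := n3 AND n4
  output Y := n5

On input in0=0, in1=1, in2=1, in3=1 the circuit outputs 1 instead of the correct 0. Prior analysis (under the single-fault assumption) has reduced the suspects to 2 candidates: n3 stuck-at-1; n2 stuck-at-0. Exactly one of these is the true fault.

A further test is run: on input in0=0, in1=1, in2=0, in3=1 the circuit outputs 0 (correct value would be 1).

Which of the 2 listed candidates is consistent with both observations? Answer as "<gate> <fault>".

Evaluate each candidate on input in0=0, in1=1, in2=0, in3=1:
  n3 stuck-at-1: n1=0, n2=1, n3=1 [stuck-at-1], n4=1, n5=1 → 1 — eliminated
  n2 stuck-at-0: n1=0, n2=0 [stuck-at-0], n3=0, n4=1, n5=0 → 0 — matches
Only n2 stuck-at-0 reproduces the observed 0.

n2 stuck-at-0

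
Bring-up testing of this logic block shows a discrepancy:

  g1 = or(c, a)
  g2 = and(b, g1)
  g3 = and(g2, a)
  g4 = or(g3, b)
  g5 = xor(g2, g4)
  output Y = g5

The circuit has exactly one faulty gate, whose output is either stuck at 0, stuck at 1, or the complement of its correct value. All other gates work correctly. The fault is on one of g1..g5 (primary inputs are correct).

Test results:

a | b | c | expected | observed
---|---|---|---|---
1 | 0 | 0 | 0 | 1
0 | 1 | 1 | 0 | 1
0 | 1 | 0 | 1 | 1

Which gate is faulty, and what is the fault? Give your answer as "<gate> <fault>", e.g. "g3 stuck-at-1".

Fault-free values for test 1 (a=1, b=0, c=0): g1=1, g2=0, g3=0, g4=0, g5=0, giving Y=0. Observed 1.
Test 1: faults giving observed 1 are {g3 stuck-at-1, g3 inverted output, g4 stuck-at-1, g4 inverted output, g5 stuck-at-1, g5 inverted output}.
Test 2 (a=0, b=1, c=1): fault-free g1=1, g2=1, g3=0, g4=1, g5=0 → 0; observed 1. Eliminates g3 stuck-at-1, g3 inverted output, g4 stuck-at-1.
Test 3 (a=0, b=1, c=0): fault-free g1=0, g2=0, g3=0, g4=1, g5=1 → 1; observed 1. Eliminates g4 inverted output, g5 inverted output.
Only g5 stuck-at-1 is consistent with every test.

g5 stuck-at-1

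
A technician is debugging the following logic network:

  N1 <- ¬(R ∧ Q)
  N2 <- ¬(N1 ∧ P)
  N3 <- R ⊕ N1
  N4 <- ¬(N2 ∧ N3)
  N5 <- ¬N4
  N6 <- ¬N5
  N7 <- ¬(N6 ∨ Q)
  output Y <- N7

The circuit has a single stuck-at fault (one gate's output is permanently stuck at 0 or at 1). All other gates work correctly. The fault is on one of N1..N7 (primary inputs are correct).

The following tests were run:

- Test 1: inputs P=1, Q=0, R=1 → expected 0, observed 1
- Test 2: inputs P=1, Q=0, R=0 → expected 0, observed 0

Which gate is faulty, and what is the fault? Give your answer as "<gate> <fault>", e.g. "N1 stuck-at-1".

N1 stuck-at-0

Fault-free values for test 1 (P=1, Q=0, R=1): N1=1, N2=0, N3=0, N4=1, N5=0, N6=1, N7=0, giving Y=0. Observed 1.
Test 1: faults giving observed 1 are {N1 stuck-at-0, N4 stuck-at-0, N5 stuck-at-1, N6 stuck-at-0, N7 stuck-at-1}.
Test 2 (P=1, Q=0, R=0): fault-free N1=1, N2=0, N3=1, N4=1, N5=0, N6=1, N7=0 → 0; observed 0. Eliminates N4 stuck-at-0, N5 stuck-at-1, N6 stuck-at-0, N7 stuck-at-1.
Only N1 stuck-at-0 is consistent with every test.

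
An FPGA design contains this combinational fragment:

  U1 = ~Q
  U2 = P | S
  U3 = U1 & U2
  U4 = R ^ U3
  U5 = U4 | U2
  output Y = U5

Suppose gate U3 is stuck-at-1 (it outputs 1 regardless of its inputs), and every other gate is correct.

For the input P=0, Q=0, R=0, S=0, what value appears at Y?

Propagate with U3 forced: U1=1, U2=0, U3=1 [stuck-at-1], U4=1, U5=1.
So Y = 1. (Without the fault it would be 0.)

1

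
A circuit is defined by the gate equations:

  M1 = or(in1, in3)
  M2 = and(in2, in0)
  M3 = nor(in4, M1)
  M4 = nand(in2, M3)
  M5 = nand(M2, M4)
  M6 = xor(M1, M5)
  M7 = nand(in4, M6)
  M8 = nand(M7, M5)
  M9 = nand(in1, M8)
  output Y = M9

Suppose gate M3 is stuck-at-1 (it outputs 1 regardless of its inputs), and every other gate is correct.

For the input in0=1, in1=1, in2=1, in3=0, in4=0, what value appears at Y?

Propagate with M3 forced: M1=1, M2=1, M3=1 [stuck-at-1], M4=0, M5=1, M6=0, M7=1, M8=0, M9=1.
So Y = 1. (Without the fault it would be 0.)

1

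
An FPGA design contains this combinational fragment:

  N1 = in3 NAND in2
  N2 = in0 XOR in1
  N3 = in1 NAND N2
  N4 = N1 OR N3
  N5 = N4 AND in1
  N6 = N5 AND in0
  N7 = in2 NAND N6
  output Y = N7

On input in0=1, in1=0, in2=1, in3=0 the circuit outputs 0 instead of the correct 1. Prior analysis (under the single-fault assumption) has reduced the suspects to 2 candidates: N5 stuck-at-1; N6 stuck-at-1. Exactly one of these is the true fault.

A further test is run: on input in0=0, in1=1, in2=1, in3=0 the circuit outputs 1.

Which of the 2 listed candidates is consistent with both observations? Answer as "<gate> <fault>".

Evaluate each candidate on input in0=0, in1=1, in2=1, in3=0:
  N5 stuck-at-1: N1=1, N2=1, N3=0, N4=1, N5=1 [stuck-at-1], N6=0, N7=1 → 1 — matches
  N6 stuck-at-1: N1=1, N2=1, N3=0, N4=1, N5=1, N6=1 [stuck-at-1], N7=0 → 0 — eliminated
Only N5 stuck-at-1 reproduces the observed 1.

N5 stuck-at-1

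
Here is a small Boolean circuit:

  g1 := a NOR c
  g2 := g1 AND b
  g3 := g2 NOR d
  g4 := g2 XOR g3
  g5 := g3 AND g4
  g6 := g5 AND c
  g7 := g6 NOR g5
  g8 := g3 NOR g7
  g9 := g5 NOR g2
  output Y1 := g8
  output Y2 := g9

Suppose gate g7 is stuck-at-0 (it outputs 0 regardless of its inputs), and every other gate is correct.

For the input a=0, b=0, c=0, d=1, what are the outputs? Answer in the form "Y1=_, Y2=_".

Y1=1, Y2=1

Propagate with g7 forced: g1=1, g2=0, g3=0, g4=0, g5=0, g6=0, g7=0 [stuck-at-0], g8=1, g9=1.
So the outputs are Y1=1, Y2=1. (Without the fault they would be Y1=0, Y2=1.)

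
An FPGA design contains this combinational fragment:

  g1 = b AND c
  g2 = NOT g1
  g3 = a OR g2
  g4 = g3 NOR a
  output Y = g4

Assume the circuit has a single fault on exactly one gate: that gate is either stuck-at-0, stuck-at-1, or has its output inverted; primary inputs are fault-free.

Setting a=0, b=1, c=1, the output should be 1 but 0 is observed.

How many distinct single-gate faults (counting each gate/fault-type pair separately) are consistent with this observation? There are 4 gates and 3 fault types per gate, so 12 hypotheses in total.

Fault-free: g1=1, g2=0, g3=0, g4=1 → 1. Observed 0.
  g1 stuck-at-0: output 0 ✓
  g1 stuck-at-1: output 1 ✗
  g1 inverted output: output 0 ✓
  g2 stuck-at-0: output 1 ✗
  g2 stuck-at-1: output 0 ✓
  g2 inverted output: output 0 ✓
  g3 stuck-at-0: output 1 ✗
  g3 stuck-at-1: output 0 ✓
  g3 inverted output: output 0 ✓
  g4 stuck-at-0: output 0 ✓
  g4 stuck-at-1: output 1 ✗
  g4 inverted output: output 0 ✓
Consistent faults: {g1 stuck-at-0, g1 inverted output, g2 stuck-at-1, g2 inverted output, g3 stuck-at-1, g3 inverted output, g4 stuck-at-0, g4 inverted output} — 8 in all.

8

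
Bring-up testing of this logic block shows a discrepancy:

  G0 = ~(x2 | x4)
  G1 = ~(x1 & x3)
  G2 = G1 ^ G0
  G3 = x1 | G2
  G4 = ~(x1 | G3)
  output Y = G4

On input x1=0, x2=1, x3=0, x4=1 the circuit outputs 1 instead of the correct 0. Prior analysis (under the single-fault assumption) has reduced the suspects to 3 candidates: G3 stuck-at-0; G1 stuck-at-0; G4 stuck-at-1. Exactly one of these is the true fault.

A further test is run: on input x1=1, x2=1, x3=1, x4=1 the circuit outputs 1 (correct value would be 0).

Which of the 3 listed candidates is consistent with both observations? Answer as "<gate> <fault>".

Evaluate each candidate on input x1=1, x2=1, x3=1, x4=1:
  G3 stuck-at-0: G0=0, G1=0, G2=0, G3=0 [stuck-at-0], G4=0 → 0 — eliminated
  G1 stuck-at-0: G0=0, G1=0 [stuck-at-0], G2=0, G3=1, G4=0 → 0 — eliminated
  G4 stuck-at-1: G0=0, G1=0, G2=0, G3=1, G4=1 [stuck-at-1] → 1 — matches
Only G4 stuck-at-1 reproduces the observed 1.

G4 stuck-at-1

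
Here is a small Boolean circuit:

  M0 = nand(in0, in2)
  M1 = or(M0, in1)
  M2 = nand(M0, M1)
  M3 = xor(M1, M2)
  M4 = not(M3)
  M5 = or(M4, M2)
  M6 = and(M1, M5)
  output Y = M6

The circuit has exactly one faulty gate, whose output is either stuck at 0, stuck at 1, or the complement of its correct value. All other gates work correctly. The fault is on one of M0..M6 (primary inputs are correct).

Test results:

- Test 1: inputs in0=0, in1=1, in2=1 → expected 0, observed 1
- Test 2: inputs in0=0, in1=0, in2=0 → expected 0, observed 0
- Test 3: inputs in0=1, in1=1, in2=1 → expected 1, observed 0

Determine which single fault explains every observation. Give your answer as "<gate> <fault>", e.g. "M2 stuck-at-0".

Fault-free values for test 1 (in0=0, in1=1, in2=1): M0=1, M1=1, M2=0, M3=1, M4=0, M5=0, M6=0, giving Y=0. Observed 1.
Test 1: faults giving observed 1 are {M0 stuck-at-0, M0 inverted output, M2 stuck-at-1, M2 inverted output, M3 stuck-at-0, M3 inverted output, M4 stuck-at-1, M4 inverted output, M5 stuck-at-1, M5 inverted output, M6 stuck-at-1, M6 inverted output}.
Test 2 (in0=0, in1=0, in2=0): fault-free M0=1, M1=1, M2=0, M3=1, M4=0, M5=0, M6=0 → 0; observed 0. Eliminates M2 stuck-at-1, M2 inverted output, M3 stuck-at-0, M3 inverted output, M4 stuck-at-1, M4 inverted output, M5 stuck-at-1, M5 inverted output, M6 stuck-at-1, M6 inverted output.
Test 3 (in0=1, in1=1, in2=1): fault-free M0=0, M1=1, M2=1, M3=0, M4=1, M5=1, M6=1 → 1; observed 0. Eliminates M0 stuck-at-0.
Only M0 inverted output is consistent with every test.

M0 inverted output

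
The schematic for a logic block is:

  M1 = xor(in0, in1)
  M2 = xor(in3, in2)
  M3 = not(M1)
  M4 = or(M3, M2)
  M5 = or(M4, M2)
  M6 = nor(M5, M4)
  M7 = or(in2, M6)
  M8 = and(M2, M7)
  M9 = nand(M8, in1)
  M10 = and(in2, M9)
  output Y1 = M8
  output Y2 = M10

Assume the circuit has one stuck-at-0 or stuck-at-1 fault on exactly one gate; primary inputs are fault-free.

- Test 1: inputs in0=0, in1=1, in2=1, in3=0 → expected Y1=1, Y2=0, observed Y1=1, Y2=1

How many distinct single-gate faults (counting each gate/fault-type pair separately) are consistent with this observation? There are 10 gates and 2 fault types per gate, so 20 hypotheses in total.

Fault-free: M1=1, M2=1, M3=0, M4=1, M5=1, M6=0, M7=1, M8=1, M9=0, M10=0 → Y1=1, Y2=0. Observed Y1=1, Y2=1.
  M1: none of the 2 fault types match ✗
  M2: none of the 2 fault types match ✗
  M3: none of the 2 fault types match ✗
  M4: none of the 2 fault types match ✗
  M5: none of the 2 fault types match ✗
  M6: none of the 2 fault types match ✗
  M7: none of the 2 fault types match ✗
  M8: none of the 2 fault types match ✗
  M9: stuck-at-1 ✓; others ✗
  M10: stuck-at-1 ✓; others ✗
Consistent faults: {M9 stuck-at-1, M10 stuck-at-1} — 2 in all.

2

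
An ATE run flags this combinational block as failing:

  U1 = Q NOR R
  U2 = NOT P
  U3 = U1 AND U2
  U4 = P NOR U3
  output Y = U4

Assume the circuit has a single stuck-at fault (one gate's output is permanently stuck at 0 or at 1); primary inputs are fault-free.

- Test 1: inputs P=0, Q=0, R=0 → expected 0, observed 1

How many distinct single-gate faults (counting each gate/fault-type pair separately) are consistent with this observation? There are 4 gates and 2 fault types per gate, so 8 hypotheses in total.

Fault-free: U1=1, U2=1, U3=1, U4=0 → 0. Observed 1.
  U1 stuck-at-0: output 1 ✓
  U1 stuck-at-1: output 0 ✗
  U2 stuck-at-0: output 1 ✓
  U2 stuck-at-1: output 0 ✗
  U3 stuck-at-0: output 1 ✓
  U3 stuck-at-1: output 0 ✗
  U4 stuck-at-0: output 0 ✗
  U4 stuck-at-1: output 1 ✓
Consistent faults: {U1 stuck-at-0, U2 stuck-at-0, U3 stuck-at-0, U4 stuck-at-1} — 4 in all.

4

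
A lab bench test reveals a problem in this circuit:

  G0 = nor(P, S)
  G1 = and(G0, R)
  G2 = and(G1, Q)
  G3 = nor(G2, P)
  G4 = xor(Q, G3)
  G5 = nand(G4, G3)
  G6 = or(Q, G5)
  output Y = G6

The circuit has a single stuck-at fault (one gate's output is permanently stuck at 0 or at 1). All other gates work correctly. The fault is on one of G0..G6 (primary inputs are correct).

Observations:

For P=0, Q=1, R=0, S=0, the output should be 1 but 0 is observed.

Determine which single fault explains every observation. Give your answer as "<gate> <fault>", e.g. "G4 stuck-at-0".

G6 stuck-at-0

Fault-free values for test 1 (P=0, Q=1, R=0, S=0): G0=1, G1=0, G2=0, G3=1, G4=0, G5=1, G6=1, giving Y=1. Observed 0.
Test 1: faults giving observed 0 are {G6 stuck-at-0}.
Only G6 stuck-at-0 is consistent with every test.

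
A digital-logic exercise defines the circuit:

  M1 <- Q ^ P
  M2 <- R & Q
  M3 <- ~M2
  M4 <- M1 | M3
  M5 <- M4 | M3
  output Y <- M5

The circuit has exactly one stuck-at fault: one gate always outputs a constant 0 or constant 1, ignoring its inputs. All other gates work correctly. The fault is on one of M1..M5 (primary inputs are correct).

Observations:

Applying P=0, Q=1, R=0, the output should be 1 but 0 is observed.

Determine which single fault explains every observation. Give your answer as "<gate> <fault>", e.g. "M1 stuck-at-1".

M5 stuck-at-0

Fault-free values for test 1 (P=0, Q=1, R=0): M1=1, M2=0, M3=1, M4=1, M5=1, giving Y=1. Observed 0.
Test 1: faults giving observed 0 are {M5 stuck-at-0}.
Only M5 stuck-at-0 is consistent with every test.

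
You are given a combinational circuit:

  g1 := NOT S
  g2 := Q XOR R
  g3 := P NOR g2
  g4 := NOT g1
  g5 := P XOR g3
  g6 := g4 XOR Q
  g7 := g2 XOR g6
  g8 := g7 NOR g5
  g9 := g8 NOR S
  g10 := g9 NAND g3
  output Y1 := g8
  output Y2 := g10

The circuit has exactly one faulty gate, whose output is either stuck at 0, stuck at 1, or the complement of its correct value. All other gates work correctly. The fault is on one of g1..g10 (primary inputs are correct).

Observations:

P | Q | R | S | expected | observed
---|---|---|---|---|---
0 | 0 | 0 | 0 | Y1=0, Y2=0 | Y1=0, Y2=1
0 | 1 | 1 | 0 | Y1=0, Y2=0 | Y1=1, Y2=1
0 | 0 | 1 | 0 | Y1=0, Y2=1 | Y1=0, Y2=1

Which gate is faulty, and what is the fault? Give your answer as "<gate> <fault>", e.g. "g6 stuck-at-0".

Fault-free values for test 1 (P=0, Q=0, R=0, S=0): g1=1, g2=0, g3=1, g4=0, g5=1, g6=0, g7=0, g8=0, g9=1, g10=0, giving Y1=0, Y2=0. Observed Y1=0, Y2=1.
Test 1: faults giving observed Y1=0, Y2=1 are {g2 stuck-at-1, g2 inverted output, g9 stuck-at-0, g9 inverted output, g10 stuck-at-1, g10 inverted output}.
Test 2 (P=0, Q=1, R=1, S=0): fault-free g1=1, g2=0, g3=1, g4=0, g5=1, g6=1, g7=1, g8=0, g9=1, g10=0 → Y1=0, Y2=0; observed Y1=1, Y2=1. Eliminates g9 stuck-at-0, g9 inverted output, g10 stuck-at-1, g10 inverted output.
Test 3 (P=0, Q=0, R=1, S=0): fault-free g1=1, g2=1, g3=0, g4=0, g5=0, g6=0, g7=1, g8=0, g9=1, g10=1 → Y1=0, Y2=1; observed Y1=0, Y2=1. Eliminates g2 inverted output.
Only g2 stuck-at-1 is consistent with every test.

g2 stuck-at-1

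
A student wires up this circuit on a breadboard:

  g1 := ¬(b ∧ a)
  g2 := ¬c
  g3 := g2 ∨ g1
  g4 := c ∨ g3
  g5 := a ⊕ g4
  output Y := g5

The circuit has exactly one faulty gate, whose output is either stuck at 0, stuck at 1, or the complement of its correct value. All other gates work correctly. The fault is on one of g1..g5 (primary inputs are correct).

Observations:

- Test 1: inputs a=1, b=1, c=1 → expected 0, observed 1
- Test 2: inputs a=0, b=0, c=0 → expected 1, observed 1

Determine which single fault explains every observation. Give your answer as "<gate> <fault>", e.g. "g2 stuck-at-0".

Fault-free values for test 1 (a=1, b=1, c=1): g1=0, g2=0, g3=0, g4=1, g5=0, giving Y=0. Observed 1.
Test 1: faults giving observed 1 are {g4 stuck-at-0, g4 inverted output, g5 stuck-at-1, g5 inverted output}.
Test 2 (a=0, b=0, c=0): fault-free g1=1, g2=1, g3=1, g4=1, g5=1 → 1; observed 1. Eliminates g4 stuck-at-0, g4 inverted output, g5 inverted output.
Only g5 stuck-at-1 is consistent with every test.

g5 stuck-at-1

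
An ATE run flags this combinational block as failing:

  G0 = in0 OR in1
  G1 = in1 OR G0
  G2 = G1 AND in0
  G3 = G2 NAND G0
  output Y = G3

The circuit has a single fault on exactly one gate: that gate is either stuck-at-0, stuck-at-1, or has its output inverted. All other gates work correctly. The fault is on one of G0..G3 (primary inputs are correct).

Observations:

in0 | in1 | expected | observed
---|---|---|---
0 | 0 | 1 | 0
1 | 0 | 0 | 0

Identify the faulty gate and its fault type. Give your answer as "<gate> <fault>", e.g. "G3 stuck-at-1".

G3 stuck-at-0

Fault-free values for test 1 (in0=0, in1=0): G0=0, G1=0, G2=0, G3=1, giving Y=1. Observed 0.
Test 1: faults giving observed 0 are {G3 stuck-at-0, G3 inverted output}.
Test 2 (in0=1, in1=0): fault-free G0=1, G1=1, G2=1, G3=0 → 0; observed 0. Eliminates G3 inverted output.
Only G3 stuck-at-0 is consistent with every test.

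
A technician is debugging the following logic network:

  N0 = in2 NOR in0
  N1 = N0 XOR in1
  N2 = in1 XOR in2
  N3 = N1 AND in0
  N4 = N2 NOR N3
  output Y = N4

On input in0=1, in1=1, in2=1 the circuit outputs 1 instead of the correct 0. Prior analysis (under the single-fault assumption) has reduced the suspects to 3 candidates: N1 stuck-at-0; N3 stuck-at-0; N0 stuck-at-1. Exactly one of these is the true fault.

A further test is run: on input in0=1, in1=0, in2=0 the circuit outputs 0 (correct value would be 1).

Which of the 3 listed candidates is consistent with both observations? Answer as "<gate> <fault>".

N0 stuck-at-1

Evaluate each candidate on input in0=1, in1=0, in2=0:
  N1 stuck-at-0: N0=0, N1=0 [stuck-at-0], N2=0, N3=0, N4=1 → 1 — eliminated
  N3 stuck-at-0: N0=0, N1=0, N2=0, N3=0 [stuck-at-0], N4=1 → 1 — eliminated
  N0 stuck-at-1: N0=1 [stuck-at-1], N1=1, N2=0, N3=1, N4=0 → 0 — matches
Only N0 stuck-at-1 reproduces the observed 0.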